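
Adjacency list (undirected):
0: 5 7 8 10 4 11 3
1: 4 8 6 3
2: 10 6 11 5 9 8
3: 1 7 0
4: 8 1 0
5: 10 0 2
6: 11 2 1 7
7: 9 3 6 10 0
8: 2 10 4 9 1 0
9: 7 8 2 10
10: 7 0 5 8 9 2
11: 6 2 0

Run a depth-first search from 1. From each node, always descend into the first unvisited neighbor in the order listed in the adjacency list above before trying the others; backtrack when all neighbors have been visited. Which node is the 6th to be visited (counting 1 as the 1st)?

7

Visit 1
1 → 4
4 → 8
8 → 2
2 → 10
10 → 7
7 → 9
7 → 3
3 → 0
0 → 5
0 → 11
11 → 6

Visit order: 1, 4, 8, 2, 10, 7, 9, 3, 0, 5, 11, 6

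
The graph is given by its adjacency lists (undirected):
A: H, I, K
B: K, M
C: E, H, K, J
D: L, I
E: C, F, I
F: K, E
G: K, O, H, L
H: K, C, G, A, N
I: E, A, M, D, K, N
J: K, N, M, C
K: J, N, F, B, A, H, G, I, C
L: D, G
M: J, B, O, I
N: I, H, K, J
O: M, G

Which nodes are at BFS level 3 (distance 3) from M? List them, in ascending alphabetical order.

Level 0: M
Level 1: B, I, J, O
Level 2: A, C, D, E, G, K, N
Level 3: F, H, L

F, H, L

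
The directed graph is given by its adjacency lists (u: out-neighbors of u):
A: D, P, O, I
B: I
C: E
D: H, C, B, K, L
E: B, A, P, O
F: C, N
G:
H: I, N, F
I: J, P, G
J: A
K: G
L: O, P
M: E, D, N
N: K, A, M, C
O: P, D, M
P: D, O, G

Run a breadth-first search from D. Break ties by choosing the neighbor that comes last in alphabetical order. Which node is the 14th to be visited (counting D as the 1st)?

M

Visit D; enqueue L, K, H, C, B → queue [L, K, H, C, B]
Visit L; enqueue P, O → queue [K, H, C, B, P, O]
Visit K; enqueue G → queue [H, C, B, P, O, G]
Visit H; enqueue N, I, F → queue [C, B, P, O, G, N, I, F]
Visit C; enqueue E → queue [B, P, O, G, N, I, F, E]
Visit B → queue [P, O, G, N, I, F, E]
Visit P → queue [O, G, N, I, F, E]
Visit O; enqueue M → queue [G, N, I, F, E, M]
Visit G → queue [N, I, F, E, M]
Visit N; enqueue A → queue [I, F, E, M, A]
Visit I; enqueue J → queue [F, E, M, A, J]
Visit F → queue [E, M, A, J]
Visit E → queue [M, A, J]
Visit M → queue [A, J]
Visit A → queue [J]
Visit J → queue []

Visit order: D, L, K, H, C, B, P, O, G, N, I, F, E, M, A, J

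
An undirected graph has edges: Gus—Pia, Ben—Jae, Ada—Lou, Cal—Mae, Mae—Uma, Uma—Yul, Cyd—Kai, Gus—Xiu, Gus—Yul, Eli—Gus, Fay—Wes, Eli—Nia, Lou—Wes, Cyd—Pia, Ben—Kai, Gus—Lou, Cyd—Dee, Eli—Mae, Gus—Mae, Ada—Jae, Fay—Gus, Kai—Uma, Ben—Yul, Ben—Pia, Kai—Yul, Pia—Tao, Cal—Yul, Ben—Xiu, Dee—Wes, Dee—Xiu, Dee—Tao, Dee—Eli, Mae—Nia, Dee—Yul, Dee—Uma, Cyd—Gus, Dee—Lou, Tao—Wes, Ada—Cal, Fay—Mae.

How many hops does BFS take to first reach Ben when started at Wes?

Level 0: Wes
Level 1: Dee, Fay, Lou, Tao
Level 2: Ada, Cyd, Eli, Gus, Mae, Pia, Uma, Xiu, Yul
Level 3: Ben, Cal, Jae, Kai, Nia
Ben first appears at level 3.

3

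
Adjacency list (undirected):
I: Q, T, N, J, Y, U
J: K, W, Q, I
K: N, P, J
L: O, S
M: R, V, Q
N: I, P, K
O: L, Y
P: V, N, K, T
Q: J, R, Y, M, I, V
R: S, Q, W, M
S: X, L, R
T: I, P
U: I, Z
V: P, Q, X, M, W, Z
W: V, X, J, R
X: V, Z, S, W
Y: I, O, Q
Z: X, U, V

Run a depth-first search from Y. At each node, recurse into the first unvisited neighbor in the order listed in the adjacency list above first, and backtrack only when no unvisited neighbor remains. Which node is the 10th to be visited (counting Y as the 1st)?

Z

Visit Y
Y → I
I → Q
Q → J
J → K
K → N
N → P
P → V
V → X
X → Z
Z → U
X → S
S → L
L → O
S → R
R → W
R → M
P → T

Visit order: Y, I, Q, J, K, N, P, V, X, Z, U, S, L, O, R, W, M, T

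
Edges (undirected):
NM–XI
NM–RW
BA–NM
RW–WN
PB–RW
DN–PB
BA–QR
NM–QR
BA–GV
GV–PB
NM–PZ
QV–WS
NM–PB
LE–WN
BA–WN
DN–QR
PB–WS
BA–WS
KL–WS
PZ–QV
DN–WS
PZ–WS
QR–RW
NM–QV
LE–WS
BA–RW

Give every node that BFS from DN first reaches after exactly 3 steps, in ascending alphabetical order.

Level 0: DN
Level 1: PB, QR, WS
Level 2: BA, GV, KL, LE, NM, PZ, QV, RW
Level 3: WN, XI

WN, XI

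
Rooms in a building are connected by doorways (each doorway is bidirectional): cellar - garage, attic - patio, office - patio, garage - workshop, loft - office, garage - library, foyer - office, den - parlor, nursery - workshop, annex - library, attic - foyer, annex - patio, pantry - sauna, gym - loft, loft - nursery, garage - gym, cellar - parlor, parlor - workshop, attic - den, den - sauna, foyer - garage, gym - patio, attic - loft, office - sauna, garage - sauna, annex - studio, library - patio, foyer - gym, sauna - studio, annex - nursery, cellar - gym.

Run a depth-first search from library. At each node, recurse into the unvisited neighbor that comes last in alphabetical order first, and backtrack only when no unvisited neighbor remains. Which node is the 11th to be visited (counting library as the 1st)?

Visit library
library → patio
patio → office
office → sauna
sauna → studio
studio → annex
annex → nursery
nursery → workshop
workshop → parlor
parlor → den
den → attic
attic → loft
loft → gym
gym → garage
garage → foyer
garage → cellar
sauna → pantry

Visit order: library, patio, office, sauna, studio, annex, nursery, workshop, parlor, den, attic, loft, gym, garage, foyer, cellar, pantry

attic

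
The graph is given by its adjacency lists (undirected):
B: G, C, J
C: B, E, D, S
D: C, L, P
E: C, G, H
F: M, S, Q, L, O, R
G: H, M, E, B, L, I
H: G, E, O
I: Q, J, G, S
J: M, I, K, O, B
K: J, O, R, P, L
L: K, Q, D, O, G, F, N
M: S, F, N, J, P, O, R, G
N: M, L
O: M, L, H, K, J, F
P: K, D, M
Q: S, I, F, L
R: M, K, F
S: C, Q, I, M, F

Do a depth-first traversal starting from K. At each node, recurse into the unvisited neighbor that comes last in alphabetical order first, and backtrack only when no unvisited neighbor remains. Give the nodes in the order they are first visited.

Visit K
K → R
R → M
M → S
S → Q
Q → L
L → O
O → J
J → I
I → G
G → H
H → E
E → C
C → D
D → P
C → B
O → F
L → N

K R M S Q L O J I G H E C D P B F N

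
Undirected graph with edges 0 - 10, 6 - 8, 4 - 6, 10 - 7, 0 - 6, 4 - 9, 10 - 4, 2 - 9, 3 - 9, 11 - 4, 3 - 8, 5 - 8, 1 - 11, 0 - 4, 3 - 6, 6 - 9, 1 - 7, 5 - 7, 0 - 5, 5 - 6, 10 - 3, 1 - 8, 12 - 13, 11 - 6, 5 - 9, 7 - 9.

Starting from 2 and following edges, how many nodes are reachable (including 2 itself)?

12

BFS from 2 visits: 2, 9, 3, 4, 5, 6, 7, 8, 10, 0, 11, 1
Reachable nodes: 12 of 14 total.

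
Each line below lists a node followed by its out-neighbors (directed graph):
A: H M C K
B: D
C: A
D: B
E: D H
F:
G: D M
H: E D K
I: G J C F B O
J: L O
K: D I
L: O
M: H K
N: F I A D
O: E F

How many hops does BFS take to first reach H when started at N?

Level 0: N
Level 1: A, D, F, I
Level 2: B, C, G, H, J, K, M, O
Level 3: E, L
H first appears at level 2.

2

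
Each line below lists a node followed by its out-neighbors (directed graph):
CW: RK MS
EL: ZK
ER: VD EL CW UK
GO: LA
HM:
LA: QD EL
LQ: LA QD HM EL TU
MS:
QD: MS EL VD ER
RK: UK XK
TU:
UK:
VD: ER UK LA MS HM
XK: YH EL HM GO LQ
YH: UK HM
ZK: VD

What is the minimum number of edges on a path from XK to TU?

2

Level 0: XK
Level 1: EL, GO, HM, LQ, YH
Level 2: LA, QD, TU, UK, ZK
Level 3: ER, MS, VD
Level 4: CW
Level 5: RK
TU first appears at level 2.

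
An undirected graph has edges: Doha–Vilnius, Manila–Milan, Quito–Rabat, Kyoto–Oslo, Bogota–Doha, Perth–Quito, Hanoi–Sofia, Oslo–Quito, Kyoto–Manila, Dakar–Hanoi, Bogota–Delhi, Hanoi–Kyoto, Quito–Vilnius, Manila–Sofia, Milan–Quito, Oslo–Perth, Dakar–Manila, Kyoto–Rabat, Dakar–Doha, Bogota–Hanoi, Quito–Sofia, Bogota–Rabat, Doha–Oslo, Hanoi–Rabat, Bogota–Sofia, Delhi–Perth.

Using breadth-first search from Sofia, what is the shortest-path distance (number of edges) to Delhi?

Level 0: Sofia
Level 1: Bogota, Hanoi, Manila, Quito
Level 2: Dakar, Delhi, Doha, Kyoto, Milan, Oslo, Perth, Rabat, Vilnius
Delhi first appears at level 2.

2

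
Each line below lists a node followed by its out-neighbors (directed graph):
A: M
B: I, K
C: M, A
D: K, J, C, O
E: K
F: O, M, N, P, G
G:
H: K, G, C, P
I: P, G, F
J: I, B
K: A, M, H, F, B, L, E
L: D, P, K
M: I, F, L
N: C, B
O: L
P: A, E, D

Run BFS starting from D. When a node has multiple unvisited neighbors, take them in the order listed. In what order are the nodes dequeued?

D, K, J, C, O, A, M, H, F, B, L, E, I, G, P, N

Visit D; enqueue K, J, C, O → queue [K, J, C, O]
Visit K; enqueue A, M, H, F, B, L, E → queue [J, C, O, A, M, H, F, B, L, E]
Visit J; enqueue I → queue [C, O, A, M, H, F, B, L, E, I]
Visit C → queue [O, A, M, H, F, B, L, E, I]
Visit O → queue [A, M, H, F, B, L, E, I]
Visit A → queue [M, H, F, B, L, E, I]
Visit M → queue [H, F, B, L, E, I]
Visit H; enqueue G, P → queue [F, B, L, E, I, G, P]
Visit F; enqueue N → queue [B, L, E, I, G, P, N]
Visit B → queue [L, E, I, G, P, N]
Visit L → queue [E, I, G, P, N]
Visit E → queue [I, G, P, N]
Visit I → queue [G, P, N]
Visit G → queue [P, N]
Visit P → queue [N]
Visit N → queue []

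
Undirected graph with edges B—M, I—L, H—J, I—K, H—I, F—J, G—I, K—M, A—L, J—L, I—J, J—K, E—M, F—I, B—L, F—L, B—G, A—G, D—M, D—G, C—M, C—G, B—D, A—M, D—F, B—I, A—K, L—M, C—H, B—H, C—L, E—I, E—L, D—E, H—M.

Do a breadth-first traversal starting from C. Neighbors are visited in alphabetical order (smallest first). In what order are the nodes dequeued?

Visit C; enqueue G, H, L, M → queue [G, H, L, M]
Visit G; enqueue A, B, D, I → queue [H, L, M, A, B, D, I]
Visit H; enqueue J → queue [L, M, A, B, D, I, J]
Visit L; enqueue E, F → queue [M, A, B, D, I, J, E, F]
Visit M; enqueue K → queue [A, B, D, I, J, E, F, K]
Visit A → queue [B, D, I, J, E, F, K]
Visit B → queue [D, I, J, E, F, K]
Visit D → queue [I, J, E, F, K]
Visit I → queue [J, E, F, K]
Visit J → queue [E, F, K]
Visit E → queue [F, K]
Visit F → queue [K]
Visit K → queue []

C, G, H, L, M, A, B, D, I, J, E, F, K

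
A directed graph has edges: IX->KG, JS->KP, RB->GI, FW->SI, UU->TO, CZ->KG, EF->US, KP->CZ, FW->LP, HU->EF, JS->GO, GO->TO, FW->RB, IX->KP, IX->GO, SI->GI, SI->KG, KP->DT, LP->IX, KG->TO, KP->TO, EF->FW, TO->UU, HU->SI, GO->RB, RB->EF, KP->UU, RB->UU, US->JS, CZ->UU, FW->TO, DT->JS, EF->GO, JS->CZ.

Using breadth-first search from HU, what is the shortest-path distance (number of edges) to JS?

Level 0: HU
Level 1: EF, SI
Level 2: FW, GI, GO, KG, US
Level 3: JS, LP, RB, TO
Level 4: CZ, IX, KP, UU
Level 5: DT
JS first appears at level 3.

3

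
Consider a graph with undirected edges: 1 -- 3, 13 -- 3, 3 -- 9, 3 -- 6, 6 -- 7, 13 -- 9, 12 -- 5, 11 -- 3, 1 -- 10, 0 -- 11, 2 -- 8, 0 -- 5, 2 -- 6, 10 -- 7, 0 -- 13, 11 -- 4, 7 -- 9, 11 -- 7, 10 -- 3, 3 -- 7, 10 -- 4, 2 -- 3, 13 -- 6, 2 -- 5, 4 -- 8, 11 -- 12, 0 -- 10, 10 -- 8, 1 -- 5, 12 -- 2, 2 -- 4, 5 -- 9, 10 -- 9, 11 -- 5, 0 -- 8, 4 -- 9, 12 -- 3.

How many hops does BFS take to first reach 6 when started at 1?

Level 0: 1
Level 1: 3, 5, 10
Level 2: 0, 2, 4, 6, 7, 8, 9, 11, 12, 13
6 first appears at level 2.

2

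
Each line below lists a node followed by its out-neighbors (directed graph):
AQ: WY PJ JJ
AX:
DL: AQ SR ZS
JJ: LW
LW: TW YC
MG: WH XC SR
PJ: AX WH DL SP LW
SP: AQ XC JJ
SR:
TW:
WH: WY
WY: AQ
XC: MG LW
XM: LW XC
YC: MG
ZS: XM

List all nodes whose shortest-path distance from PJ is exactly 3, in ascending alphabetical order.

MG, XM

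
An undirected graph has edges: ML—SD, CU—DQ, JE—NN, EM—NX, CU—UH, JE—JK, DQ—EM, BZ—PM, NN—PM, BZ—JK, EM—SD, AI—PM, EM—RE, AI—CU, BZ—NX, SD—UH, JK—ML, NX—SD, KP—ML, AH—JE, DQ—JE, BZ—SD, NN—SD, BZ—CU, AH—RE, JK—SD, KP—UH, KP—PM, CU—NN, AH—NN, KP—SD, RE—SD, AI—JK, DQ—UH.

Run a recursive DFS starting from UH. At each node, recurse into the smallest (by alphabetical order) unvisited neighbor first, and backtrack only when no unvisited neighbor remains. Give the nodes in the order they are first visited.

UH CU AI JK BZ NX EM DQ JE AH NN PM KP ML SD RE

Visit UH
UH → CU
CU → AI
AI → JK
JK → BZ
BZ → NX
NX → EM
EM → DQ
DQ → JE
JE → AH
AH → NN
NN → PM
PM → KP
KP → ML
ML → SD
SD → RE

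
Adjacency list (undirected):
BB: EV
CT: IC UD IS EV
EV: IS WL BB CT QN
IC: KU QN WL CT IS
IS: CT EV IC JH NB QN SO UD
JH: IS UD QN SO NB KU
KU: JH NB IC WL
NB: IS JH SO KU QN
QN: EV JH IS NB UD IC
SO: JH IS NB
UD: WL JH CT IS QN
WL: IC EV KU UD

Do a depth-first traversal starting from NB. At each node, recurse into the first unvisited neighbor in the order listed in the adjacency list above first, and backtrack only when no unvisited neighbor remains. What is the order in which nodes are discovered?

NB, IS, CT, IC, KU, JH, UD, WL, EV, BB, QN, SO

Visit NB
NB → IS
IS → CT
CT → IC
IC → KU
KU → JH
JH → UD
UD → WL
WL → EV
EV → BB
EV → QN
JH → SO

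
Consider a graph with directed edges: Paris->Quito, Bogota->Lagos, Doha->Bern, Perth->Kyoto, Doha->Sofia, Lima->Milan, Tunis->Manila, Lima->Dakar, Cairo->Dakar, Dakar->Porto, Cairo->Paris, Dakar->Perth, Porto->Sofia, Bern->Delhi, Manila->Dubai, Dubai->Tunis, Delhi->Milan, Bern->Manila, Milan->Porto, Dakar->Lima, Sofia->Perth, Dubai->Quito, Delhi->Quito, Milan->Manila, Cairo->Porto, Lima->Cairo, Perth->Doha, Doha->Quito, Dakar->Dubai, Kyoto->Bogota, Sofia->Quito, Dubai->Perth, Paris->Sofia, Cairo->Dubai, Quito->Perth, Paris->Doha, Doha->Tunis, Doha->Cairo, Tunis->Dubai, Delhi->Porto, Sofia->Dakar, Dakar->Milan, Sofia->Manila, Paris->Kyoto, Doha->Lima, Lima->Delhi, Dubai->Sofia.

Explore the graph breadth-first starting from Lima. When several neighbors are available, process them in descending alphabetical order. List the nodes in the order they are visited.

Visit Lima; enqueue Milan, Delhi, Dakar, Cairo → queue [Milan, Delhi, Dakar, Cairo]
Visit Milan; enqueue Porto, Manila → queue [Delhi, Dakar, Cairo, Porto, Manila]
Visit Delhi; enqueue Quito → queue [Dakar, Cairo, Porto, Manila, Quito]
Visit Dakar; enqueue Perth, Dubai → queue [Cairo, Porto, Manila, Quito, Perth, Dubai]
Visit Cairo; enqueue Paris → queue [Porto, Manila, Quito, Perth, Dubai, Paris]
Visit Porto; enqueue Sofia → queue [Manila, Quito, Perth, Dubai, Paris, Sofia]
Visit Manila → queue [Quito, Perth, Dubai, Paris, Sofia]
Visit Quito → queue [Perth, Dubai, Paris, Sofia]
Visit Perth; enqueue Kyoto, Doha → queue [Dubai, Paris, Sofia, Kyoto, Doha]
Visit Dubai; enqueue Tunis → queue [Paris, Sofia, Kyoto, Doha, Tunis]
Visit Paris → queue [Sofia, Kyoto, Doha, Tunis]
Visit Sofia → queue [Kyoto, Doha, Tunis]
Visit Kyoto; enqueue Bogota → queue [Doha, Tunis, Bogota]
Visit Doha; enqueue Bern → queue [Tunis, Bogota, Bern]
Visit Tunis → queue [Bogota, Bern]
Visit Bogota; enqueue Lagos → queue [Bern, Lagos]
Visit Bern → queue [Lagos]
Visit Lagos → queue []

Lima → Milan → Delhi → Dakar → Cairo → Porto → Manila → Quito → Perth → Dubai → Paris → Sofia → Kyoto → Doha → Tunis → Bogota → Bern → Lagos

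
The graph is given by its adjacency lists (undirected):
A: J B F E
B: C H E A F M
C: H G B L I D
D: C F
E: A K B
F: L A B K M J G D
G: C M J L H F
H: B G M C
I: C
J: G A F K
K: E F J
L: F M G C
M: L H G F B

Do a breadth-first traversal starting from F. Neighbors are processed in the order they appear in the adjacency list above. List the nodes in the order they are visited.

Visit F; enqueue L, A, B, K, M, J, G, D → queue [L, A, B, K, M, J, G, D]
Visit L; enqueue C → queue [A, B, K, M, J, G, D, C]
Visit A; enqueue E → queue [B, K, M, J, G, D, C, E]
Visit B; enqueue H → queue [K, M, J, G, D, C, E, H]
Visit K → queue [M, J, G, D, C, E, H]
Visit M → queue [J, G, D, C, E, H]
Visit J → queue [G, D, C, E, H]
Visit G → queue [D, C, E, H]
Visit D → queue [C, E, H]
Visit C; enqueue I → queue [E, H, I]
Visit E → queue [H, I]
Visit H → queue [I]
Visit I → queue []

F, L, A, B, K, M, J, G, D, C, E, H, I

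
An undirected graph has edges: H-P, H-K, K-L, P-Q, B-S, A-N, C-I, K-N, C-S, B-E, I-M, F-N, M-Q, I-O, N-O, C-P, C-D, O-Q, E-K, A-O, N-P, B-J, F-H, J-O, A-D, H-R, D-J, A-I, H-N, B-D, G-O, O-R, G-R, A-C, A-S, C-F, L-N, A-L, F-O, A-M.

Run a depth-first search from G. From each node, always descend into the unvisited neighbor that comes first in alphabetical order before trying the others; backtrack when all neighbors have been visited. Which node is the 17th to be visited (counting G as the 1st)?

Visit G
G → O
O → A
A → C
C → D
D → B
B → E
E → K
K → H
H → F
F → N
N → L
N → P
P → Q
Q → M
M → I
H → R
B → J
B → S

Visit order: G, O, A, C, D, B, E, K, H, F, N, L, P, Q, M, I, R, J, S

R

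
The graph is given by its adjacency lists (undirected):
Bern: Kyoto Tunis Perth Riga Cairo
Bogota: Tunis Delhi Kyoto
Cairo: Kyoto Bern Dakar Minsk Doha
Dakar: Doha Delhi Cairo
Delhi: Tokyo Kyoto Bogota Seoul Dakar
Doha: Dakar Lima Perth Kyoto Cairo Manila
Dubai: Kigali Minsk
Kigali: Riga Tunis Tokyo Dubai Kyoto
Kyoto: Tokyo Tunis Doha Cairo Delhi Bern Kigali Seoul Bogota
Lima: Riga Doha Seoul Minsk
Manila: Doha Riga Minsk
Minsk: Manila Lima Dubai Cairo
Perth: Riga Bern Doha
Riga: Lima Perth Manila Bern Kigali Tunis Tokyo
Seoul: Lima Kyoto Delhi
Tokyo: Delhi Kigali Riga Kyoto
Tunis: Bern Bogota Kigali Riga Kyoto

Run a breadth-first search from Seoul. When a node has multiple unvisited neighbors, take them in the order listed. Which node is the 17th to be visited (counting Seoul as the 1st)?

Dubai

Visit Seoul; enqueue Lima, Kyoto, Delhi → queue [Lima, Kyoto, Delhi]
Visit Lima; enqueue Riga, Doha, Minsk → queue [Kyoto, Delhi, Riga, Doha, Minsk]
Visit Kyoto; enqueue Tokyo, Tunis, Cairo, Bern, Kigali, Bogota → queue [Delhi, Riga, Doha, Minsk, Tokyo, Tunis, Cairo, Bern, Kigali, Bogota]
Visit Delhi; enqueue Dakar → queue [Riga, Doha, Minsk, Tokyo, Tunis, Cairo, Bern, Kigali, Bogota, Dakar]
Visit Riga; enqueue Perth, Manila → queue [Doha, Minsk, Tokyo, Tunis, Cairo, Bern, Kigali, Bogota, Dakar, Perth, Manila]
Visit Doha → queue [Minsk, Tokyo, Tunis, Cairo, Bern, Kigali, Bogota, Dakar, Perth, Manila]
Visit Minsk; enqueue Dubai → queue [Tokyo, Tunis, Cairo, Bern, Kigali, Bogota, Dakar, Perth, Manila, Dubai]
Visit Tokyo → queue [Tunis, Cairo, Bern, Kigali, Bogota, Dakar, Perth, Manila, Dubai]
Visit Tunis → queue [Cairo, Bern, Kigali, Bogota, Dakar, Perth, Manila, Dubai]
Visit Cairo → queue [Bern, Kigali, Bogota, Dakar, Perth, Manila, Dubai]
Visit Bern → queue [Kigali, Bogota, Dakar, Perth, Manila, Dubai]
Visit Kigali → queue [Bogota, Dakar, Perth, Manila, Dubai]
Visit Bogota → queue [Dakar, Perth, Manila, Dubai]
Visit Dakar → queue [Perth, Manila, Dubai]
Visit Perth → queue [Manila, Dubai]
Visit Manila → queue [Dubai]
Visit Dubai → queue []

Visit order: Seoul, Lima, Kyoto, Delhi, Riga, Doha, Minsk, Tokyo, Tunis, Cairo, Bern, Kigali, Bogota, Dakar, Perth, Manila, Dubai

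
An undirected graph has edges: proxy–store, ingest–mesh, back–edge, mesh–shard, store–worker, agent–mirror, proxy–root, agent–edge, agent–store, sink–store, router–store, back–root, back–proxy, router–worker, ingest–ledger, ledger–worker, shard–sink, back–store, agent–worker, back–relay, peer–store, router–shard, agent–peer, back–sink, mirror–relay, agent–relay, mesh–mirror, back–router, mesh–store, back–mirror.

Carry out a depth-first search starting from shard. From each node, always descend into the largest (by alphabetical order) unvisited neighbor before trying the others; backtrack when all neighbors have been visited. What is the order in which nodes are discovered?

shard sink store worker router back root proxy relay mirror mesh ingest ledger agent peer edge

Visit shard
shard → sink
sink → store
store → worker
worker → router
router → back
back → root
root → proxy
back → relay
relay → mirror
mirror → mesh
mesh → ingest
ingest → ledger
mirror → agent
agent → peer
agent → edge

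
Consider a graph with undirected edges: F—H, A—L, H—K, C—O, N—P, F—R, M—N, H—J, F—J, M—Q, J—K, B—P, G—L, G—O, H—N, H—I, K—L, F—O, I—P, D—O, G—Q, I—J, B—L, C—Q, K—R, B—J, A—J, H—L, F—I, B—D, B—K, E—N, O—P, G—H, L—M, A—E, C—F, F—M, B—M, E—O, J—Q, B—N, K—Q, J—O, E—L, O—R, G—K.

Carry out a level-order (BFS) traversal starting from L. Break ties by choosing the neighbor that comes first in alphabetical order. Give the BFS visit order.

Visit L; enqueue A, B, E, G, H, K, M → queue [A, B, E, G, H, K, M]
Visit A; enqueue J → queue [B, E, G, H, K, M, J]
Visit B; enqueue D, N, P → queue [E, G, H, K, M, J, D, N, P]
Visit E; enqueue O → queue [G, H, K, M, J, D, N, P, O]
Visit G; enqueue Q → queue [H, K, M, J, D, N, P, O, Q]
Visit H; enqueue F, I → queue [K, M, J, D, N, P, O, Q, F, I]
Visit K; enqueue R → queue [M, J, D, N, P, O, Q, F, I, R]
Visit M → queue [J, D, N, P, O, Q, F, I, R]
Visit J → queue [D, N, P, O, Q, F, I, R]
Visit D → queue [N, P, O, Q, F, I, R]
Visit N → queue [P, O, Q, F, I, R]
Visit P → queue [O, Q, F, I, R]
Visit O; enqueue C → queue [Q, F, I, R, C]
Visit Q → queue [F, I, R, C]
Visit F → queue [I, R, C]
Visit I → queue [R, C]
Visit R → queue [C]
Visit C → queue []

L -> A -> B -> E -> G -> H -> K -> M -> J -> D -> N -> P -> O -> Q -> F -> I -> R -> C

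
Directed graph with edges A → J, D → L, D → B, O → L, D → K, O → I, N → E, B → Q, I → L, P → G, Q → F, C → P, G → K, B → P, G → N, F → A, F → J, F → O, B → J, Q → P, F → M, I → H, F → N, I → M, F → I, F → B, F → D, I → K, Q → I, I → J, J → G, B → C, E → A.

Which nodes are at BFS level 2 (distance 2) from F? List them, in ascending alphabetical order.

C, E, G, H, K, L, P, Q

Level 0: F
Level 1: A, B, D, I, J, M, N, O
Level 2: C, E, G, H, K, L, P, Q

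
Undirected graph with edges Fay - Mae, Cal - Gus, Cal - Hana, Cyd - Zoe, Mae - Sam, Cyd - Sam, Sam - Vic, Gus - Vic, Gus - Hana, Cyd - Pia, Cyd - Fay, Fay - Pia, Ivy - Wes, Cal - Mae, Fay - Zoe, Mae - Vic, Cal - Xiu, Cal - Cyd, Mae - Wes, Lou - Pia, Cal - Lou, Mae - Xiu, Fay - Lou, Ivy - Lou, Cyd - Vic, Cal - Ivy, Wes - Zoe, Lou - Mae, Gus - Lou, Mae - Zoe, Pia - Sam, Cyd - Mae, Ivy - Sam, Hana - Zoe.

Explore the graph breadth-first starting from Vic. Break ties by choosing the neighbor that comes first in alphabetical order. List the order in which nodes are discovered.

Visit Vic; enqueue Cyd, Gus, Mae, Sam → queue [Cyd, Gus, Mae, Sam]
Visit Cyd; enqueue Cal, Fay, Pia, Zoe → queue [Gus, Mae, Sam, Cal, Fay, Pia, Zoe]
Visit Gus; enqueue Hana, Lou → queue [Mae, Sam, Cal, Fay, Pia, Zoe, Hana, Lou]
Visit Mae; enqueue Wes, Xiu → queue [Sam, Cal, Fay, Pia, Zoe, Hana, Lou, Wes, Xiu]
Visit Sam; enqueue Ivy → queue [Cal, Fay, Pia, Zoe, Hana, Lou, Wes, Xiu, Ivy]
Visit Cal → queue [Fay, Pia, Zoe, Hana, Lou, Wes, Xiu, Ivy]
Visit Fay → queue [Pia, Zoe, Hana, Lou, Wes, Xiu, Ivy]
Visit Pia → queue [Zoe, Hana, Lou, Wes, Xiu, Ivy]
Visit Zoe → queue [Hana, Lou, Wes, Xiu, Ivy]
Visit Hana → queue [Lou, Wes, Xiu, Ivy]
Visit Lou → queue [Wes, Xiu, Ivy]
Visit Wes → queue [Xiu, Ivy]
Visit Xiu → queue [Ivy]
Visit Ivy → queue []

Vic, Cyd, Gus, Mae, Sam, Cal, Fay, Pia, Zoe, Hana, Lou, Wes, Xiu, Ivy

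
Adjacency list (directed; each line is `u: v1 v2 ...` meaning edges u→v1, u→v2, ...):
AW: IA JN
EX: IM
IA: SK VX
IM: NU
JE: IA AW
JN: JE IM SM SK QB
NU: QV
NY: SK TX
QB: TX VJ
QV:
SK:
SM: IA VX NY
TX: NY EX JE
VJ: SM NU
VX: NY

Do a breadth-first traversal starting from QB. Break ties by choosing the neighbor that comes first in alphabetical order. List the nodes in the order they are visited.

Visit QB; enqueue TX, VJ → queue [TX, VJ]
Visit TX; enqueue EX, JE, NY → queue [VJ, EX, JE, NY]
Visit VJ; enqueue NU, SM → queue [EX, JE, NY, NU, SM]
Visit EX; enqueue IM → queue [JE, NY, NU, SM, IM]
Visit JE; enqueue AW, IA → queue [NY, NU, SM, IM, AW, IA]
Visit NY; enqueue SK → queue [NU, SM, IM, AW, IA, SK]
Visit NU; enqueue QV → queue [SM, IM, AW, IA, SK, QV]
Visit SM; enqueue VX → queue [IM, AW, IA, SK, QV, VX]
Visit IM → queue [AW, IA, SK, QV, VX]
Visit AW; enqueue JN → queue [IA, SK, QV, VX, JN]
Visit IA → queue [SK, QV, VX, JN]
Visit SK → queue [QV, VX, JN]
Visit QV → queue [VX, JN]
Visit VX → queue [JN]
Visit JN → queue []

QB → TX → VJ → EX → JE → NY → NU → SM → IM → AW → IA → SK → QV → VX → JN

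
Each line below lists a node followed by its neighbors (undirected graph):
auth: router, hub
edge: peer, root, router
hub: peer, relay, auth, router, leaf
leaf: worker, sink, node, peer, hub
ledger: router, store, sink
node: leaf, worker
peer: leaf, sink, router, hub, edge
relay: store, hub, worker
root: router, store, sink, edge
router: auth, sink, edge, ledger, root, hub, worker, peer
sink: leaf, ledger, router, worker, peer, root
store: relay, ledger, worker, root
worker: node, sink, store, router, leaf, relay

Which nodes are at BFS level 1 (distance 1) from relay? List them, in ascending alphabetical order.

hub, store, worker

Level 0: relay
Level 1: hub, store, worker
Level 2: auth, leaf, ledger, node, peer, root, router, sink
Level 3: edge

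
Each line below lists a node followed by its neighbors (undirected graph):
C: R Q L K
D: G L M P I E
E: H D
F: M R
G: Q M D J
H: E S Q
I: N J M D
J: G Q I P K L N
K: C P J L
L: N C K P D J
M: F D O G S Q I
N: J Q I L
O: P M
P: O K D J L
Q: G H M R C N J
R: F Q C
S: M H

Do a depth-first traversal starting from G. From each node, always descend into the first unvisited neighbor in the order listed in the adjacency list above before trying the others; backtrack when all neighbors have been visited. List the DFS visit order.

Visit G
G → Q
Q → H
H → E
E → D
D → L
L → N
N → J
J → I
I → M
M → F
F → R
R → C
C → K
K → P
P → O
M → S

G Q H E D L N J I M F R C K P O S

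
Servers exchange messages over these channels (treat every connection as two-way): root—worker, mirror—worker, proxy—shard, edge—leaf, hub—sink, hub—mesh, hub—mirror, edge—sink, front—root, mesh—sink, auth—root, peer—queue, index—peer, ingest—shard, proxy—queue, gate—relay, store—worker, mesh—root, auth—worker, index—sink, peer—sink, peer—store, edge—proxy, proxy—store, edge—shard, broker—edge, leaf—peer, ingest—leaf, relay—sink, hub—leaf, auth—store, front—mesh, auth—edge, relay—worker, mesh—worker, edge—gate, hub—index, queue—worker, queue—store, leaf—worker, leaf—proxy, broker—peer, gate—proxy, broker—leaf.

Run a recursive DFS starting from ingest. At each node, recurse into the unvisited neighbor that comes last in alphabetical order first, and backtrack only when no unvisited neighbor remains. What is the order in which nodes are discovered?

ingest -> shard -> proxy -> store -> worker -> root -> mesh -> sink -> relay -> gate -> edge -> leaf -> peer -> queue -> index -> hub -> mirror -> broker -> auth -> front

Visit ingest
ingest → shard
shard → proxy
proxy → store
store → worker
worker → root
root → mesh
mesh → sink
sink → relay
relay → gate
gate → edge
edge → leaf
leaf → peer
peer → queue
peer → index
index → hub
hub → mirror
peer → broker
edge → auth
mesh → front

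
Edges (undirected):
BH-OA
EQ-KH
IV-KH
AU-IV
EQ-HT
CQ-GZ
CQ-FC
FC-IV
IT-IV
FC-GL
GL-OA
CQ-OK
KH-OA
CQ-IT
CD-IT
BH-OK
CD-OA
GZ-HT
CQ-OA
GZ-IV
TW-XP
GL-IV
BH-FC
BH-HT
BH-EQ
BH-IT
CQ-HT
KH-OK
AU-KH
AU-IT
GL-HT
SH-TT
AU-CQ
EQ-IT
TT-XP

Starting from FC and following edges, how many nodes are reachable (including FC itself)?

14

BFS from FC visits: FC, BH, CQ, GL, IV, EQ, HT, IT, OA, OK, AU, GZ, KH, CD
Reachable nodes: 14 of 18 total.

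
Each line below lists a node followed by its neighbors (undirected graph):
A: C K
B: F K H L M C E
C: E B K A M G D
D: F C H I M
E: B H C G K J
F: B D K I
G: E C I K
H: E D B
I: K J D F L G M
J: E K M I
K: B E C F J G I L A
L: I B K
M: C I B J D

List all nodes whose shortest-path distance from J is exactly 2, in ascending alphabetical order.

Level 0: J
Level 1: E, I, K, M
Level 2: A, B, C, D, F, G, H, L

A, B, C, D, F, G, H, L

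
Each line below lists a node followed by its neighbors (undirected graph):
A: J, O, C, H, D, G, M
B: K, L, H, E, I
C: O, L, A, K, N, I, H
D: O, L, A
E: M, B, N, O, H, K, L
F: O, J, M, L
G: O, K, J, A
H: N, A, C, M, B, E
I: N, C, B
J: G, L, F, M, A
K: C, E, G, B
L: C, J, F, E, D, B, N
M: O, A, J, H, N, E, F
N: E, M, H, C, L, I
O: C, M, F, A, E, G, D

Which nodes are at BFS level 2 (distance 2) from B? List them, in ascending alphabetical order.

Level 0: B
Level 1: E, H, I, K, L
Level 2: A, C, D, F, G, J, M, N, O

A, C, D, F, G, J, M, N, O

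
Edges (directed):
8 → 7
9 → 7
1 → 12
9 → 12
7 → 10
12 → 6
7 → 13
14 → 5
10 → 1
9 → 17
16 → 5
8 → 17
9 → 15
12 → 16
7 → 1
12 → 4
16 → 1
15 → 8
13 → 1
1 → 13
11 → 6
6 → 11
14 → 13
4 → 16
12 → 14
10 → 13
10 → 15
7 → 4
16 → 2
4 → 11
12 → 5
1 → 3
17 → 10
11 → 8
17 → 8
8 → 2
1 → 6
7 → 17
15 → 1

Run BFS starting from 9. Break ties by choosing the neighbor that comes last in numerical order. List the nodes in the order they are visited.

9, 17, 15, 12, 7, 10, 8, 1, 16, 14, 6, 5, 4, 13, 2, 3, 11

Visit 9; enqueue 17, 15, 12, 7 → queue [17, 15, 12, 7]
Visit 17; enqueue 10, 8 → queue [15, 12, 7, 10, 8]
Visit 15; enqueue 1 → queue [12, 7, 10, 8, 1]
Visit 12; enqueue 16, 14, 6, 5, 4 → queue [7, 10, 8, 1, 16, 14, 6, 5, 4]
Visit 7; enqueue 13 → queue [10, 8, 1, 16, 14, 6, 5, 4, 13]
Visit 10 → queue [8, 1, 16, 14, 6, 5, 4, 13]
Visit 8; enqueue 2 → queue [1, 16, 14, 6, 5, 4, 13, 2]
Visit 1; enqueue 3 → queue [16, 14, 6, 5, 4, 13, 2, 3]
Visit 16 → queue [14, 6, 5, 4, 13, 2, 3]
Visit 14 → queue [6, 5, 4, 13, 2, 3]
Visit 6; enqueue 11 → queue [5, 4, 13, 2, 3, 11]
Visit 5 → queue [4, 13, 2, 3, 11]
Visit 4 → queue [13, 2, 3, 11]
Visit 13 → queue [2, 3, 11]
Visit 2 → queue [3, 11]
Visit 3 → queue [11]
Visit 11 → queue []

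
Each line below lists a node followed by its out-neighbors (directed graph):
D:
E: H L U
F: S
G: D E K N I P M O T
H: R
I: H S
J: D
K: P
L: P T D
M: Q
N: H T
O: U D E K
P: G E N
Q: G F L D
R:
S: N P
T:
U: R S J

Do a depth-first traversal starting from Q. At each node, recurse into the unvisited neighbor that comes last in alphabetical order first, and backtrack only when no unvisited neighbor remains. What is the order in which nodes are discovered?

Visit Q
Q → L
L → T
L → P
P → N
N → H
H → R
P → G
G → O
O → U
U → S
U → J
J → D
O → K
O → E
G → M
G → I
Q → F

Q, L, T, P, N, H, R, G, O, U, S, J, D, K, E, M, I, F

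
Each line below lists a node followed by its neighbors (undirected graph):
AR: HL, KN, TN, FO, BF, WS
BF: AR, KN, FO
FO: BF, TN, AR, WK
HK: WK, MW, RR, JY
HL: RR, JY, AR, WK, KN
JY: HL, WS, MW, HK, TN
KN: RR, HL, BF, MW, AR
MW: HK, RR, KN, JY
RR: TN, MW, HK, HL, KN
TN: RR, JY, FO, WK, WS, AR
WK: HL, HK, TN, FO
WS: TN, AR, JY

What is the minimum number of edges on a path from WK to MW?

Level 0: WK
Level 1: FO, HK, HL, TN
Level 2: AR, BF, JY, KN, MW, RR, WS
MW first appears at level 2.

2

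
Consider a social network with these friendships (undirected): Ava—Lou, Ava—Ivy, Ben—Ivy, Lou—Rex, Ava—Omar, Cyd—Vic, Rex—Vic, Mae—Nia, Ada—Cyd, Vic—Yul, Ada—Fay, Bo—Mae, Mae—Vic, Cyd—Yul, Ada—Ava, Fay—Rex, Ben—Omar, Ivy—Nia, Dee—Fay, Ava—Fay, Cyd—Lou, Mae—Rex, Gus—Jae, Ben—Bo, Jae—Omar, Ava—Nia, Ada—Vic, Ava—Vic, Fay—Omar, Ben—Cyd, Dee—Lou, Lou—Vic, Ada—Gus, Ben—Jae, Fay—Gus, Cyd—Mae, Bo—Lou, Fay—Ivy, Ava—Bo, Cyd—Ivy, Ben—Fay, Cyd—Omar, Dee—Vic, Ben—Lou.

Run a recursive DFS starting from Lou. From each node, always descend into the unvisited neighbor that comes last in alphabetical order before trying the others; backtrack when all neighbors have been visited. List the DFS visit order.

Visit Lou
Lou → Vic
Vic → Yul
Yul → Cyd
Cyd → Omar
Omar → Jae
Jae → Gus
Gus → Fay
Fay → Rex
Rex → Mae
Mae → Nia
Nia → Ivy
Ivy → Ben
Ben → Bo
Bo → Ava
Ava → Ada
Fay → Dee

Lou, Vic, Yul, Cyd, Omar, Jae, Gus, Fay, Rex, Mae, Nia, Ivy, Ben, Bo, Ava, Ada, Dee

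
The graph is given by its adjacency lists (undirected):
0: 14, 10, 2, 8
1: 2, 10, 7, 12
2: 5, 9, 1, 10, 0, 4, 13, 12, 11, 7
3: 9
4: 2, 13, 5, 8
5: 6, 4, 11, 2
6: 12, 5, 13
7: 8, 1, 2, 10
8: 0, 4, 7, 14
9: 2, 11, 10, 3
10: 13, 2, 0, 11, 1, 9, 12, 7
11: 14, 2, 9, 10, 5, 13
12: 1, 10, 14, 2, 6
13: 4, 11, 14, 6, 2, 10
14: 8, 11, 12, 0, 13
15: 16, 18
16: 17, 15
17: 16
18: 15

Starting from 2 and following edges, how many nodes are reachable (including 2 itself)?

BFS from 2 visits: 2, 5, 9, 1, 10, 0, 4, 13, 12, 11, 7, 6, 3, 14, 8
Reachable nodes: 15 of 19 total.

15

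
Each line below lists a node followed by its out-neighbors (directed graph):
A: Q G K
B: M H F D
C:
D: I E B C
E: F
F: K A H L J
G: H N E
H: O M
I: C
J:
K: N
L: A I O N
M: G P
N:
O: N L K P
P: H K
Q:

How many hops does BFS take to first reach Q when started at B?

Level 0: B
Level 1: D, F, H, M
Level 2: A, C, E, G, I, J, K, L, O, P
Level 3: N, Q
Q first appears at level 3.

3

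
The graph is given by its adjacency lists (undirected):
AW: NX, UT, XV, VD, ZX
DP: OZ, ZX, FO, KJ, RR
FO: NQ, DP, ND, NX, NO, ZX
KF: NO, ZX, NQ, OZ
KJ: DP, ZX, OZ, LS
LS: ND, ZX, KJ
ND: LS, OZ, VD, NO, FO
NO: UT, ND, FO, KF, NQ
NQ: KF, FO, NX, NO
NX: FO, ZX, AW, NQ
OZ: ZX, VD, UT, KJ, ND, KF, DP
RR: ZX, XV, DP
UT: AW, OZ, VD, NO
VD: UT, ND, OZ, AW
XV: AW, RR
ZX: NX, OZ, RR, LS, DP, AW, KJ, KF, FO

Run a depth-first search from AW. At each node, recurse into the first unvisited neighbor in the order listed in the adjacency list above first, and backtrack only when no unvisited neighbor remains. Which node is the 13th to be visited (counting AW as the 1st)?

Visit AW
AW → NX
NX → FO
FO → NQ
NQ → KF
KF → NO
NO → UT
UT → OZ
OZ → ZX
ZX → RR
RR → XV
RR → DP
DP → KJ
KJ → LS
LS → ND
ND → VD

Visit order: AW, NX, FO, NQ, KF, NO, UT, OZ, ZX, RR, XV, DP, KJ, LS, ND, VD

KJ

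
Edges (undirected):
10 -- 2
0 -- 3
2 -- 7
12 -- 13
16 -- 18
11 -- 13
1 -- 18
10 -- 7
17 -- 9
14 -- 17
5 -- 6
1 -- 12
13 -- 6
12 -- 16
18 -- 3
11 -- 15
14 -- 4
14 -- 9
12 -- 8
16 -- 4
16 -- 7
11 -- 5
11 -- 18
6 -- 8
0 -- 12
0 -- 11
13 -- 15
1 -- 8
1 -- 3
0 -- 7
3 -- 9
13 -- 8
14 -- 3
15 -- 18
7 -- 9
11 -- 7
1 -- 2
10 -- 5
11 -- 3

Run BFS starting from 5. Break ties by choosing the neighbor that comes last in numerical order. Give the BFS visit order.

5 -> 11 -> 10 -> 6 -> 18 -> 15 -> 13 -> 7 -> 3 -> 0 -> 2 -> 8 -> 16 -> 1 -> 12 -> 9 -> 14 -> 4 -> 17

Visit 5; enqueue 11, 10, 6 → queue [11, 10, 6]
Visit 11; enqueue 18, 15, 13, 7, 3, 0 → queue [10, 6, 18, 15, 13, 7, 3, 0]
Visit 10; enqueue 2 → queue [6, 18, 15, 13, 7, 3, 0, 2]
Visit 6; enqueue 8 → queue [18, 15, 13, 7, 3, 0, 2, 8]
Visit 18; enqueue 16, 1 → queue [15, 13, 7, 3, 0, 2, 8, 16, 1]
Visit 15 → queue [13, 7, 3, 0, 2, 8, 16, 1]
Visit 13; enqueue 12 → queue [7, 3, 0, 2, 8, 16, 1, 12]
Visit 7; enqueue 9 → queue [3, 0, 2, 8, 16, 1, 12, 9]
Visit 3; enqueue 14 → queue [0, 2, 8, 16, 1, 12, 9, 14]
Visit 0 → queue [2, 8, 16, 1, 12, 9, 14]
Visit 2 → queue [8, 16, 1, 12, 9, 14]
Visit 8 → queue [16, 1, 12, 9, 14]
Visit 16; enqueue 4 → queue [1, 12, 9, 14, 4]
Visit 1 → queue [12, 9, 14, 4]
Visit 12 → queue [9, 14, 4]
Visit 9; enqueue 17 → queue [14, 4, 17]
Visit 14 → queue [4, 17]
Visit 4 → queue [17]
Visit 17 → queue []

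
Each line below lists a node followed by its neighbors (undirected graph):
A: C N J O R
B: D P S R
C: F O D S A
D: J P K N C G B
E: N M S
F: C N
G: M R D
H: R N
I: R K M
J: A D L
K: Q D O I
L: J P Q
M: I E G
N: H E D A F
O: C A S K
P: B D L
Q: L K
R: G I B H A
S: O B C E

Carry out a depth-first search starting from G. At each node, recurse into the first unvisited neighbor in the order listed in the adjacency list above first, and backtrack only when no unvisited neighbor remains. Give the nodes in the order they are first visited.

G, M, I, R, B, D, J, A, C, F, N, H, E, S, O, K, Q, L, P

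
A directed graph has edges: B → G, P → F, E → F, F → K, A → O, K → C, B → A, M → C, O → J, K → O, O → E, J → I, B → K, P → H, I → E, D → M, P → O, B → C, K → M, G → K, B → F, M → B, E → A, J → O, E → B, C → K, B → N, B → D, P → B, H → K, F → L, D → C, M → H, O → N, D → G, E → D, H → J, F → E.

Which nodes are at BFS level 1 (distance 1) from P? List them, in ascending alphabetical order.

Level 0: P
Level 1: B, F, H, O
Level 2: A, C, D, E, G, J, K, L, N
Level 3: I, M

B, F, H, O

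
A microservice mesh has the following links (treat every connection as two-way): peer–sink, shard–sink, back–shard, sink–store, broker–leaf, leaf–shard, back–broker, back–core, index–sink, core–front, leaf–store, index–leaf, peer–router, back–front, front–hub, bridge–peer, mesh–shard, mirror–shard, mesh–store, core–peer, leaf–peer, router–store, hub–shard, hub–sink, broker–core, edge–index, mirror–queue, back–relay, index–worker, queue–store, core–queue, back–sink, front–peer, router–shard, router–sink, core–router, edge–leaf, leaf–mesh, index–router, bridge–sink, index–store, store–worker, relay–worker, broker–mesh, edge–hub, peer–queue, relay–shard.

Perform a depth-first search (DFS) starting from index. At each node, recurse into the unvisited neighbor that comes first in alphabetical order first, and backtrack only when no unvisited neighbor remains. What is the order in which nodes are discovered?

Visit index
index → edge
edge → hub
hub → front
front → back
back → broker
broker → core
core → peer
peer → bridge
bridge → sink
sink → router
router → shard
shard → leaf
leaf → mesh
mesh → store
store → queue
queue → mirror
store → worker
worker → relay

index, edge, hub, front, back, broker, core, peer, bridge, sink, router, shard, leaf, mesh, store, queue, mirror, worker, relay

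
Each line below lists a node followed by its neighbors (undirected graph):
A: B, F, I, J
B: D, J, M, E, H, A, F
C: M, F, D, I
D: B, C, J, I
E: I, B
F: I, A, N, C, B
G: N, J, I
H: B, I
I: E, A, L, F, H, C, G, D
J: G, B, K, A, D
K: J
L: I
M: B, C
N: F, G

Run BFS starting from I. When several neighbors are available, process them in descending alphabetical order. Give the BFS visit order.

I, L, H, G, F, E, D, C, A, B, N, J, M, K

Visit I; enqueue L, H, G, F, E, D, C, A → queue [L, H, G, F, E, D, C, A]
Visit L → queue [H, G, F, E, D, C, A]
Visit H; enqueue B → queue [G, F, E, D, C, A, B]
Visit G; enqueue N, J → queue [F, E, D, C, A, B, N, J]
Visit F → queue [E, D, C, A, B, N, J]
Visit E → queue [D, C, A, B, N, J]
Visit D → queue [C, A, B, N, J]
Visit C; enqueue M → queue [A, B, N, J, M]
Visit A → queue [B, N, J, M]
Visit B → queue [N, J, M]
Visit N → queue [J, M]
Visit J; enqueue K → queue [M, K]
Visit M → queue [K]
Visit K → queue []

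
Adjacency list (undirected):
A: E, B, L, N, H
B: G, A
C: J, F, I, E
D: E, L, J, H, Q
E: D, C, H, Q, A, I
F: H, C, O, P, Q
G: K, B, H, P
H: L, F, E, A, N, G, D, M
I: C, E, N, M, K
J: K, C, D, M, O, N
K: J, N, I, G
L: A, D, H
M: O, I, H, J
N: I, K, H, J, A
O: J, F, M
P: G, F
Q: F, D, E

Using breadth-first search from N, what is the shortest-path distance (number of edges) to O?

2

Level 0: N
Level 1: A, H, I, J, K
Level 2: B, C, D, E, F, G, L, M, O
Level 3: P, Q
O first appears at level 2.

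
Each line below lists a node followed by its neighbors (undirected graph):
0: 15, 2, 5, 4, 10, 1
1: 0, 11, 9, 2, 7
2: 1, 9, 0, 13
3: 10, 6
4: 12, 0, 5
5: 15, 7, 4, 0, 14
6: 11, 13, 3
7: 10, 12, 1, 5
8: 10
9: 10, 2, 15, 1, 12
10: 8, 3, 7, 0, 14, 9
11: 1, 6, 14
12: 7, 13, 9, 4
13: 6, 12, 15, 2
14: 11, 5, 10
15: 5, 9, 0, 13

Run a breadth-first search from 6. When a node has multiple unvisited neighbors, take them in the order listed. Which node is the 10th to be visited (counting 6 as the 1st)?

10

Visit 6; enqueue 11, 13, 3 → queue [11, 13, 3]
Visit 11; enqueue 1, 14 → queue [13, 3, 1, 14]
Visit 13; enqueue 12, 15, 2 → queue [3, 1, 14, 12, 15, 2]
Visit 3; enqueue 10 → queue [1, 14, 12, 15, 2, 10]
Visit 1; enqueue 0, 9, 7 → queue [14, 12, 15, 2, 10, 0, 9, 7]
Visit 14; enqueue 5 → queue [12, 15, 2, 10, 0, 9, 7, 5]
Visit 12; enqueue 4 → queue [15, 2, 10, 0, 9, 7, 5, 4]
Visit 15 → queue [2, 10, 0, 9, 7, 5, 4]
Visit 2 → queue [10, 0, 9, 7, 5, 4]
Visit 10; enqueue 8 → queue [0, 9, 7, 5, 4, 8]
Visit 0 → queue [9, 7, 5, 4, 8]
Visit 9 → queue [7, 5, 4, 8]
Visit 7 → queue [5, 4, 8]
Visit 5 → queue [4, 8]
Visit 4 → queue [8]
Visit 8 → queue []

Visit order: 6, 11, 13, 3, 1, 14, 12, 15, 2, 10, 0, 9, 7, 5, 4, 8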